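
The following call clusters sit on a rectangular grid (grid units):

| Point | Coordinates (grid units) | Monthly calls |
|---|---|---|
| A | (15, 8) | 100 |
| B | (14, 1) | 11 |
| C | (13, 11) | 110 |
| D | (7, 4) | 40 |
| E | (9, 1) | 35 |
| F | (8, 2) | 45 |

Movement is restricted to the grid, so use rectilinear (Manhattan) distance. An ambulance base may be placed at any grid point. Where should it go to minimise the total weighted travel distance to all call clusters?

Manhattan distance separates: Σwᵢ(|x−xᵢ|+|y−yᵢ|) = Σwᵢ|x−xᵢ| + Σwᵢ|y−yᵢ|, so x and y are optimised independently as 1-D weighted medians.
Total weight W = 341; half = 170.5.
x-coordinate, sorted with cumulative weight:
  x=7 (D, w=40) cum 40
  x=8 (F, w=45) cum 85
  x=9 (E, w=35) cum 120
  x=13 (C, w=110) cum 230  ← median
  x=14 (B, w=11) cum 241
  x=15 (A, w=100) cum 341
⇒ x* = 13
y-coordinate, sorted with cumulative weight:
  y=1 (B, w=11) cum 11
  y=1 (E, w=35) cum 46
  y=2 (F, w=45) cum 91
  y=4 (D, w=40) cum 131
  y=8 (A, w=100) cum 231  ← median
  y=11 (C, w=110) cum 341
⇒ y* = 8

(13, 8)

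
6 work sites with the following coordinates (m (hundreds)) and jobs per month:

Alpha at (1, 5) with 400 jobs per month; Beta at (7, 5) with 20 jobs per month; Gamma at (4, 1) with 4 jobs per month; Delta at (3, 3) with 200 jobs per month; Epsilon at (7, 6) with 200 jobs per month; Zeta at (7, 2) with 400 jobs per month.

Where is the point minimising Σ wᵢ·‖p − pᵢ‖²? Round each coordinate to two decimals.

The minimiser of Σwᵢ‖p−pᵢ‖² is the weighted centroid p* = (Σwᵢpᵢ)/(Σwᵢ).
Σwᵢ = 1224.
Σwᵢxᵢ = 400·1 + 20·7 + 4·4 + 200·3 + 200·7 + 400·7 = 5356.
Σwᵢyᵢ = 400·5 + 20·5 + 4·1 + 200·3 + 200·6 + 400·2 = 4704.
x* = 5356/1224 = 4.38, y* = 4704/1224 = 3.84.

(4.38, 3.84)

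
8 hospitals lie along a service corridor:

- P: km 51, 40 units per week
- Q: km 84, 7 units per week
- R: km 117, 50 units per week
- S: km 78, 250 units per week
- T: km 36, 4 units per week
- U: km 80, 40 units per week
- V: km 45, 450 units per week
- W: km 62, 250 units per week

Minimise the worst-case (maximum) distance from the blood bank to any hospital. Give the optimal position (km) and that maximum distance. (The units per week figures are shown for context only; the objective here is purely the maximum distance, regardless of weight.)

location 76.5, max distance 40.5

The 1-center on a line is the midpoint of the two extreme points: leftmost at 36, rightmost at 117.
Optimal location = (36 + 117)/2 = 76.5; maximum distance = (117 − 36)/2 = 40.5.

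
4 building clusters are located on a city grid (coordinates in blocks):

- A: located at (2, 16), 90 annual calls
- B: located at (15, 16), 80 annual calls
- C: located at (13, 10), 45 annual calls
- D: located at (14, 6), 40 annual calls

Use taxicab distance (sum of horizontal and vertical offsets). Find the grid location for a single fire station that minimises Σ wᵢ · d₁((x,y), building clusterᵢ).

(13, 16)

Manhattan distance separates: Σwᵢ(|x−xᵢ|+|y−yᵢ|) = Σwᵢ|x−xᵢ| + Σwᵢ|y−yᵢ|, so x and y are optimised independently as 1-D weighted medians.
Total weight W = 255; half = 127.5.
x-coordinate, sorted with cumulative weight:
  x=2 (A, w=90) cum 90
  x=13 (C, w=45) cum 135  ← median
  x=14 (D, w=40) cum 175
  x=15 (B, w=80) cum 255
⇒ x* = 13
y-coordinate, sorted with cumulative weight:
  y=6 (D, w=40) cum 40
  y=10 (C, w=45) cum 85
  y=16 (A, w=90) cum 175  ← median
  y=16 (B, w=80) cum 255
⇒ y* = 16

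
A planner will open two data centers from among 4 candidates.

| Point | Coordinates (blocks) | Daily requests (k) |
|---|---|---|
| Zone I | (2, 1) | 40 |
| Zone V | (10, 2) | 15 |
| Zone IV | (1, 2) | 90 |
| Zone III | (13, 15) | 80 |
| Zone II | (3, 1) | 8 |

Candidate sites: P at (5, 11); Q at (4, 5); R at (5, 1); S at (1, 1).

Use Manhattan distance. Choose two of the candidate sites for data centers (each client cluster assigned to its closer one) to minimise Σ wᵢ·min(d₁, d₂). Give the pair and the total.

{P, S}, total 1256

Evaluate every pair (each demand assigned to the nearer of the two):
  {P, S}: total = 1256
  {P, R}: total = 1636
  {Q, S}: total = 1801
  {P, Q}: total = 1915
  {R, S}: total = 1996
  {Q, R}: total = 2196
Best pair: {P, S} with total 1256.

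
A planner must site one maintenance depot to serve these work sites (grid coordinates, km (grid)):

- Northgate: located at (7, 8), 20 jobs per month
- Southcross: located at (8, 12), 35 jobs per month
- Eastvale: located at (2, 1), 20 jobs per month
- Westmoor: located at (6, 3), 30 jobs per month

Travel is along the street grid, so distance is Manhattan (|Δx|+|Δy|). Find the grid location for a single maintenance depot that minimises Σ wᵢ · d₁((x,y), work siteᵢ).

Manhattan distance separates: Σwᵢ(|x−xᵢ|+|y−yᵢ|) = Σwᵢ|x−xᵢ| + Σwᵢ|y−yᵢ|, so x and y are optimised independently as 1-D weighted medians.
Total weight W = 105; half = 52.5.
x-coordinate, sorted with cumulative weight:
  x=2 (Eastvale, w=20) cum 20
  x=6 (Westmoor, w=30) cum 50
  x=7 (Northgate, w=20) cum 70  ← median
  x=8 (Southcross, w=35) cum 105
⇒ x* = 7
y-coordinate, sorted with cumulative weight:
  y=1 (Eastvale, w=20) cum 20
  y=3 (Westmoor, w=30) cum 50
  y=8 (Northgate, w=20) cum 70  ← median
  y=12 (Southcross, w=35) cum 105
⇒ y* = 8

(7, 8)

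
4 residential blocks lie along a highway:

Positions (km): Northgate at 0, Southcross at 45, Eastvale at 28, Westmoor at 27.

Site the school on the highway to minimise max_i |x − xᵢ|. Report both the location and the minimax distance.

location 22.5, max distance 22.5

The 1-center on a line is the midpoint of the two extreme points: leftmost at 0, rightmost at 45.
Optimal location = (0 + 45)/2 = 22.5; maximum distance = (45 − 0)/2 = 22.5.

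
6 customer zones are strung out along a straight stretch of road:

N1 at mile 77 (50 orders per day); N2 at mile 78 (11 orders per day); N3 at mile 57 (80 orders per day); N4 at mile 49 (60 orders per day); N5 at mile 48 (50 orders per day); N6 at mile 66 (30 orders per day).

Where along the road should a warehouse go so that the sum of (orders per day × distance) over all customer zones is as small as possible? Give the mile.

For a sum of weighted absolute distances on a line, the optimum is the weighted median (not the mean). Total weight W = 281; half-weight = 140.5.
Sort by position and accumulate weight:
  mile 48 (N5, w=50) → cum 50
  mile 49 (N4, w=60) → cum 110
  mile 57 (N3, w=80) → cum 190  ≥ 140.5 → median here
  mile 66 (N6, w=30) → cum 220
  mile 77 (N1, w=50) → cum 270
  mile 78 (N2, w=11) → cum 281
Optimal location: mile 57.

x = 57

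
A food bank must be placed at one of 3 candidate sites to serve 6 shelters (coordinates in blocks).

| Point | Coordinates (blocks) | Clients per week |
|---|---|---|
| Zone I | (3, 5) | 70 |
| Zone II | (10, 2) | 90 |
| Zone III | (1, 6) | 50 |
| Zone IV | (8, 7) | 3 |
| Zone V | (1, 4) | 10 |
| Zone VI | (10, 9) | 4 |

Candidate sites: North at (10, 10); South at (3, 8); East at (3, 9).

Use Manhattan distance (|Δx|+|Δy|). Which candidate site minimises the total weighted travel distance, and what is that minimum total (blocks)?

South, total 1690 blocks

Total weighted distance at each candidate:
  North (10, 10): total = 2379
  South (3, 8): total = 1690
  East (3, 9): total = 1909
Minimum is at South with total 1690 blocks.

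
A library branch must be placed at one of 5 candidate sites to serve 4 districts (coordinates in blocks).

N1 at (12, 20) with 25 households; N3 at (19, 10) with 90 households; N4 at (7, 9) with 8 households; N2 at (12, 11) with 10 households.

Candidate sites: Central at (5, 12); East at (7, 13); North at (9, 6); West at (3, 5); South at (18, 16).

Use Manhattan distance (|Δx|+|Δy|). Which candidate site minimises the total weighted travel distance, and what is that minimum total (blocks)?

Total weighted distance at each candidate:
  Central (5, 12): total = 1935
  East (7, 13): total = 1752
  North (9, 6): total = 1805
  West (3, 5): total = 2704
  South (18, 16): total = 1134
Minimum is at South with total 1134 blocks.

South, total 1134 blocks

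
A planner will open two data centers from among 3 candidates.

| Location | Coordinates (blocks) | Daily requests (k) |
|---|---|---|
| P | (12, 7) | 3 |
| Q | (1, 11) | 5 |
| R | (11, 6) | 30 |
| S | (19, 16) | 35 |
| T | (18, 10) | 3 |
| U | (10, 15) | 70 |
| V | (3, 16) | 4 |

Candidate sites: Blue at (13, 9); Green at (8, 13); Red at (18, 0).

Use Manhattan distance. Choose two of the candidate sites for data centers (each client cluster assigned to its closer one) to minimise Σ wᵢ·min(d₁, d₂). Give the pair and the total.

{Blue, Green}, total 989

Evaluate every pair (each demand assigned to the nearer of the two):
  {Blue, Green}: total = 989
  {Green, Red}: total = 1207
  {Blue, Red}: total = 1400
Best pair: {Blue, Green} with total 989.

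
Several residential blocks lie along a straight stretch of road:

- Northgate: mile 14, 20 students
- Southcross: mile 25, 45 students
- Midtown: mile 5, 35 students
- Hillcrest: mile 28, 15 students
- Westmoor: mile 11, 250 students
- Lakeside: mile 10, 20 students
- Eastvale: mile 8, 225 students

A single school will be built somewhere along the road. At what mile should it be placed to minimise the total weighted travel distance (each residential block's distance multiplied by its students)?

For a sum of weighted absolute distances on a line, the optimum is the weighted median (not the mean). Total weight W = 610; half-weight = 305.
Sort by position and accumulate weight:
  mile 5 (Midtown, w=35) → cum 35
  mile 8 (Eastvale, w=225) → cum 260
  mile 10 (Lakeside, w=20) → cum 280
  mile 11 (Westmoor, w=250) → cum 530  ≥ 305 → median here
  mile 14 (Northgate, w=20) → cum 550
  mile 25 (Southcross, w=45) → cum 595
  mile 28 (Hillcrest, w=15) → cum 610
Optimal location: mile 11.

x = 11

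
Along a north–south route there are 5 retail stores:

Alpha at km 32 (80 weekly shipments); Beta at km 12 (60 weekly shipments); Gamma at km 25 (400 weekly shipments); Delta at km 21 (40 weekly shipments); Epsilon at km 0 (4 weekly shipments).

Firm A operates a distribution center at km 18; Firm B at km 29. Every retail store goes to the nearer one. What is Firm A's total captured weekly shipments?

104

The indifferent point is the midpoint (18+29)/2 = 23.5; retail stores left of it (closer to Firm A at 18) go to Firm A, those right go to Firm B.
  Epsilon at 0 (w=4) → Firm A
  Beta at 12 (w=60) → Firm A
  Delta at 21 (w=40) → Firm A
  Gamma at 25 (w=400) → Firm B
  Alpha at 32 (w=80) → Firm B
Firm A captures 104; Firm B captures 480.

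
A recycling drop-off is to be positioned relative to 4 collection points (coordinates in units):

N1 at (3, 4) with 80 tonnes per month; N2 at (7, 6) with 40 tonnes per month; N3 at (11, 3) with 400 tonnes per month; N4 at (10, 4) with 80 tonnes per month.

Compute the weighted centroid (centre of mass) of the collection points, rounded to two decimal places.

The minimiser of Σwᵢ‖p−pᵢ‖² is the weighted centroid p* = (Σwᵢpᵢ)/(Σwᵢ).
Σwᵢ = 600.
Σwᵢxᵢ = 80·3 + 40·7 + 400·11 + 80·10 = 5720.
Σwᵢyᵢ = 80·4 + 40·6 + 400·3 + 80·4 = 2080.
x* = 5720/600 = 9.53, y* = 2080/600 = 3.47.

(9.53, 3.47)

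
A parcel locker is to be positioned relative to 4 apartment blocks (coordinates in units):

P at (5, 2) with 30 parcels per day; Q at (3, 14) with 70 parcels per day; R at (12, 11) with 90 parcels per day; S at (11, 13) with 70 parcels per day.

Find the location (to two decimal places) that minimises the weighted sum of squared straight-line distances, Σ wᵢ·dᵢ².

(8.50, 11.31)

The minimiser of Σwᵢ‖p−pᵢ‖² is the weighted centroid p* = (Σwᵢpᵢ)/(Σwᵢ).
Σwᵢ = 260.
Σwᵢxᵢ = 30·5 + 70·3 + 90·12 + 70·11 = 2210.
Σwᵢyᵢ = 30·2 + 70·14 + 90·11 + 70·13 = 2940.
x* = 2210/260 = 8.50, y* = 2940/260 = 11.31.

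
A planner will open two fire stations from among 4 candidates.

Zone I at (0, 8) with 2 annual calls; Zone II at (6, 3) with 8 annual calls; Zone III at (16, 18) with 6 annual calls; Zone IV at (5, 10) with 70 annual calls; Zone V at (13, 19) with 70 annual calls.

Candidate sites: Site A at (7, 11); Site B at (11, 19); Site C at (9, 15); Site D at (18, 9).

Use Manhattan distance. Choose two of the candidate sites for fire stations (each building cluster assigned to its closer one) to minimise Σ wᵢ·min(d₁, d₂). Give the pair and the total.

Evaluate every pair (each demand assigned to the nearer of the two):
  {Site A, Site B}: total = 478
  {Site A, Site C}: total = 922
  {Site B, Site C}: total = 958
  {Site B, Site D}: total = 1338
  {Site A, Site D}: total = 1348
  {Site C, Site D}: total = 1402
Best pair: {Site A, Site B} with total 478.

{Site A, Site B}, total 478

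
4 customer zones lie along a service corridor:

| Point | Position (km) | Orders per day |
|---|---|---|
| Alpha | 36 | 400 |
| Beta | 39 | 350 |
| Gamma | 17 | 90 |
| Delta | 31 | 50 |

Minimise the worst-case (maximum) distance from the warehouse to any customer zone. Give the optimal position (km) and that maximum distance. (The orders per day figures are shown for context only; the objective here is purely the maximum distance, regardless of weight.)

location 28, max distance 11

The 1-center on a line is the midpoint of the two extreme points: leftmost at 17, rightmost at 39.
Optimal location = (17 + 39)/2 = 28; maximum distance = (39 − 17)/2 = 11.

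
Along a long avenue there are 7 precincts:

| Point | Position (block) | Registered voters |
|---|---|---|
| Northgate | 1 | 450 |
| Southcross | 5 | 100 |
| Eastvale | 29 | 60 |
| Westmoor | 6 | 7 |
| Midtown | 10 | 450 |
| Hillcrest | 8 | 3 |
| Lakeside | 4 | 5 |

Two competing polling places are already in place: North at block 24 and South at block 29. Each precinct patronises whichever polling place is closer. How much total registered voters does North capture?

1015

The indifferent point is the midpoint (24+29)/2 = 26.5; precincts left of it (closer to North at 24) go to North, those right go to South.
  Northgate at 1 (w=450) → North
  Lakeside at 4 (w=5) → North
  Southcross at 5 (w=100) → North
  Westmoor at 6 (w=7) → North
  Hillcrest at 8 (w=3) → North
  Midtown at 10 (w=450) → North
  Eastvale at 29 (w=60) → South
North captures 1015; South captures 60.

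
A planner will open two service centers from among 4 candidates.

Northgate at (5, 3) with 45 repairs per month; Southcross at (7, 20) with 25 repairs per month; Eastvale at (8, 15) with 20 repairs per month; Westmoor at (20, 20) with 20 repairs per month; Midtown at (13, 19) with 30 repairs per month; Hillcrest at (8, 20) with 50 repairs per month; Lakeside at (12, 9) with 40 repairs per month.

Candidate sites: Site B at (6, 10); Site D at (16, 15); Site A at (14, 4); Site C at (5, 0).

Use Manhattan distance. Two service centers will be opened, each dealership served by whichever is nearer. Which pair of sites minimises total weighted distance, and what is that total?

{Site B, Site D}, total 2045

Evaluate every pair (each demand assigned to the nearer of the two):
  {Site B, Site D}: total = 2045
  {Site D, Site C}: total = 2085
  {Site D, Site A}: total = 2280
  {Site B, Site C}: total = 2390
  {Site B, Site A}: total = 2575
  {Site A, Site C}: total = 3325
Best pair: {Site B, Site D} with total 2045.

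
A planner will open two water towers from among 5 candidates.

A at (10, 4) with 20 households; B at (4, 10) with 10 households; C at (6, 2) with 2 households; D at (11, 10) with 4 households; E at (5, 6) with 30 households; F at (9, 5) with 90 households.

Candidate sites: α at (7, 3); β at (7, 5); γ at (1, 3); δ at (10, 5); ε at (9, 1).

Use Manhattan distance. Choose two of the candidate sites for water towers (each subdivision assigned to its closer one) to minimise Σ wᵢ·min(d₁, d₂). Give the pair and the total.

{β, δ}, total 312

Evaluate every pair (each demand assigned to the nearer of the two):
  {β, δ}: total = 312
  {α, δ}: total = 388
  {γ, δ}: total = 426
  {δ, ε}: total = 432
  {α, β}: total = 470
  {β, γ}: total = 474
  {β, ε}: total = 474
  {α, γ}: total = 738
  {α, ε}: total = 738
  {γ, ε}: total = 802
Best pair: {β, δ} with total 312.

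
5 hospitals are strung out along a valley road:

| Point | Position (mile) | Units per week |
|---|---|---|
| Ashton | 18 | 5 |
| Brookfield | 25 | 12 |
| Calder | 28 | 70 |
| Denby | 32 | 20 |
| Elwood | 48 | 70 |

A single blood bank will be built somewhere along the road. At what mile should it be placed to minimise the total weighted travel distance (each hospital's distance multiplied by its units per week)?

x = 32

For a sum of weighted absolute distances on a line, the optimum is the weighted median (not the mean). Total weight W = 177; half-weight = 88.5.
Sort by position and accumulate weight:
  mile 18 (Ashton, w=5) → cum 5
  mile 25 (Brookfield, w=12) → cum 17
  mile 28 (Calder, w=70) → cum 87
  mile 32 (Denby, w=20) → cum 107  ≥ 88.5 → median here
  mile 48 (Elwood, w=70) → cum 177
Optimal location: mile 32.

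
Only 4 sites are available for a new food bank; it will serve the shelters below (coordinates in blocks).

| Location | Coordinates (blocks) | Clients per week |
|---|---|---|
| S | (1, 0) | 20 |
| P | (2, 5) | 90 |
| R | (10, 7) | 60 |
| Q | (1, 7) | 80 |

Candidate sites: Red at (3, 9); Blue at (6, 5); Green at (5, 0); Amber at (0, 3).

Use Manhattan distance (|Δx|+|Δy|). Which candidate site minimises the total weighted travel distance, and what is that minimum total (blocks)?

Blue, total 1480 blocks

Total weighted distance at each candidate:
  Red (3, 9): total = 1530
  Blue (6, 5): total = 1480
  Green (5, 0): total = 2400
  Amber (0, 3): total = 1680
Minimum is at Blue with total 1480 blocks.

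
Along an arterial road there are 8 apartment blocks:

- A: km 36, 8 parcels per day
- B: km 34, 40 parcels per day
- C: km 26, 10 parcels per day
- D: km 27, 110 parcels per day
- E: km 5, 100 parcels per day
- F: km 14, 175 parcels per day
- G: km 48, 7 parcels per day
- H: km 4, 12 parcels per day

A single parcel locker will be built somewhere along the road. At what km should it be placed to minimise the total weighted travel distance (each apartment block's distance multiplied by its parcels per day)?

x = 14

For a sum of weighted absolute distances on a line, the optimum is the weighted median (not the mean). Total weight W = 462; half-weight = 231.
Sort by position and accumulate weight:
  km 4 (H, w=12) → cum 12
  km 5 (E, w=100) → cum 112
  km 14 (F, w=175) → cum 287  ≥ 231 → median here
  km 26 (C, w=10) → cum 297
  km 27 (D, w=110) → cum 407
  km 34 (B, w=40) → cum 447
  km 36 (A, w=8) → cum 455
  km 48 (G, w=7) → cum 462
Optimal location: km 14.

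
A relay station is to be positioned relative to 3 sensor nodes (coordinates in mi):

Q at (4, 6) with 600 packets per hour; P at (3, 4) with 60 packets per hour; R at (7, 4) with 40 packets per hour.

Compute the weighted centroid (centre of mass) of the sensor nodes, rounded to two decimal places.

The minimiser of Σwᵢ‖p−pᵢ‖² is the weighted centroid p* = (Σwᵢpᵢ)/(Σwᵢ).
Σwᵢ = 700.
Σwᵢxᵢ = 600·4 + 60·3 + 40·7 = 2860.
Σwᵢyᵢ = 600·6 + 60·4 + 40·4 = 4000.
x* = 2860/700 = 4.09, y* = 4000/700 = 5.71.

(4.09, 5.71)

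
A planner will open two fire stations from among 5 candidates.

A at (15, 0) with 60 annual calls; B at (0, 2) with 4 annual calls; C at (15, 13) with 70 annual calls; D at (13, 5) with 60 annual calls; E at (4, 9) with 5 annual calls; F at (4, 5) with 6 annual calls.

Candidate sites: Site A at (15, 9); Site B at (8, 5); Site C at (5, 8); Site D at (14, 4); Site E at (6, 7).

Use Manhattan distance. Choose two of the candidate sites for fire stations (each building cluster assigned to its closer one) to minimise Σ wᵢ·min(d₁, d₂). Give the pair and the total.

{Site A, Site D}, total 885

Evaluate every pair (each demand assigned to the nearer of the two):
  {Site A, Site D}: total = 885
  {Site C, Site D}: total = 1198
  {Site D, Site E}: total = 1208
  {Site A, Site B}: total = 1228
  {Site B, Site D}: total = 1228
  {Site A, Site C}: total = 1258
  {Site A, Site E}: total = 1268
  {Site B, Site C}: total = 2148
  {Site B, Site E}: total = 2158
  {Site C, Site E}: total = 2628
Best pair: {Site A, Site D} with total 885.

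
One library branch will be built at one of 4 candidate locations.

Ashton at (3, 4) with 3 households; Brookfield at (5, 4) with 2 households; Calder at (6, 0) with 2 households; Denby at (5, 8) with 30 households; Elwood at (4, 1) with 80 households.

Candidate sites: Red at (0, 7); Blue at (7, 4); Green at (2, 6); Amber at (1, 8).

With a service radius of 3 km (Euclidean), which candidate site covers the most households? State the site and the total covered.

Coverage radius r = 3 km; a point is covered iff (Δx)²+(Δy)² ≤ 3² = 9.
  Red (0, 7): covers {none} → 0
  Blue (7, 4): covers {Brookfield} → 2
  Green (2, 6): covers {Ashton} → 3
  Amber (1, 8): covers {none} → 0
Maximum coverage at Green: 3 households.

Green, covering 3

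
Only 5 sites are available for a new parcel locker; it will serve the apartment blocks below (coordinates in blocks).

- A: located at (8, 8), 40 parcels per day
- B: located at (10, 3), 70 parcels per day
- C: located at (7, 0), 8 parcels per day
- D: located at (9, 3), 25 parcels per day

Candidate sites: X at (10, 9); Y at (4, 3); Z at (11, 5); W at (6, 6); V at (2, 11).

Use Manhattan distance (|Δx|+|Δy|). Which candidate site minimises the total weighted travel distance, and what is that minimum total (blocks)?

Total weighted distance at each candidate:
  X (10, 9): total = 811
  Y (4, 3): total = 953
  Z (11, 5): total = 622
  W (6, 6): total = 856
  V (2, 11): total = 1983
Minimum is at Z with total 622 blocks.

Z, total 622 blocks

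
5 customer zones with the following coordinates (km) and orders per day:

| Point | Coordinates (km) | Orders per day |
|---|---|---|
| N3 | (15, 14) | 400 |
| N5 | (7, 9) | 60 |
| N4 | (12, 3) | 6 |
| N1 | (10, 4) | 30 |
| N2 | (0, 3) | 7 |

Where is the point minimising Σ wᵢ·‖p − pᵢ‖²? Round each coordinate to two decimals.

(13.50, 12.52)

The minimiser of Σwᵢ‖p−pᵢ‖² is the weighted centroid p* = (Σwᵢpᵢ)/(Σwᵢ).
Σwᵢ = 503.
Σwᵢxᵢ = 400·15 + 60·7 + 6·12 + 30·10 + 7·0 = 6792.
Σwᵢyᵢ = 400·14 + 60·9 + 6·3 + 30·4 + 7·3 = 6299.
x* = 6792/503 = 13.50, y* = 6299/503 = 12.52.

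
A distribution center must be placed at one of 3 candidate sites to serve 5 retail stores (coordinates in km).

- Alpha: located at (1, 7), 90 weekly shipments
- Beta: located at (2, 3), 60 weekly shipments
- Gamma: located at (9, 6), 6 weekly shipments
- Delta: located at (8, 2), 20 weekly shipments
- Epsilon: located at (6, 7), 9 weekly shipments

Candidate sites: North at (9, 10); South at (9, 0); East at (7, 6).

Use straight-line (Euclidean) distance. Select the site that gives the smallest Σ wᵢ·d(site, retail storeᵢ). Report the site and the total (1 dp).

East, total 1004.5 km

Total weighted distance at each candidate:
  North (9, 10): total = 1586.4
  South (9, 0): total = 1562.9
  East (7, 6): total = 1004.5
Minimum is at East with total 1004.5 km.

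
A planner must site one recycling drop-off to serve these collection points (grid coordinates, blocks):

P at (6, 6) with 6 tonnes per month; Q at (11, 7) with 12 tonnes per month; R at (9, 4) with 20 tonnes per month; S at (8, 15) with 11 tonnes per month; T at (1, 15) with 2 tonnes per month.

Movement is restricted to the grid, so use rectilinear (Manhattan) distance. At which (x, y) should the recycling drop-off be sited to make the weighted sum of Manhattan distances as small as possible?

(9, 6)

Manhattan distance separates: Σwᵢ(|x−xᵢ|+|y−yᵢ|) = Σwᵢ|x−xᵢ| + Σwᵢ|y−yᵢ|, so x and y are optimised independently as 1-D weighted medians.
Total weight W = 51; half = 25.5.
x-coordinate, sorted with cumulative weight:
  x=1 (T, w=2) cum 2
  x=6 (P, w=6) cum 8
  x=8 (S, w=11) cum 19
  x=9 (R, w=20) cum 39  ← median
  x=11 (Q, w=12) cum 51
⇒ x* = 9
y-coordinate, sorted with cumulative weight:
  y=4 (R, w=20) cum 20
  y=6 (P, w=6) cum 26  ← median
  y=7 (Q, w=12) cum 38
  y=15 (S, w=11) cum 49
  y=15 (T, w=2) cum 51
⇒ y* = 6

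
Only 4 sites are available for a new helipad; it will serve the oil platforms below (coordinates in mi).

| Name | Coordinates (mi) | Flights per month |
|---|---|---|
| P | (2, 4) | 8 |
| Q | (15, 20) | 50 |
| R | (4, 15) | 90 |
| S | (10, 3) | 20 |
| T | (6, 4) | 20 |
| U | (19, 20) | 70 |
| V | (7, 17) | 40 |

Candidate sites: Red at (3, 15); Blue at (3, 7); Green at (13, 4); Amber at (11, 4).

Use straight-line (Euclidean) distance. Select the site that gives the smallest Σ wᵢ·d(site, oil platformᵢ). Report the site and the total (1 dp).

Total weighted distance at each candidate:
  Red (3, 15): total = 2686.5
  Blue (3, 7): total = 3755.5
  Green (13, 4): total = 4145.5
  Amber (11, 4): total = 3994.6
Minimum is at Red with total 2686.5 mi.

Red, total 2686.5 mi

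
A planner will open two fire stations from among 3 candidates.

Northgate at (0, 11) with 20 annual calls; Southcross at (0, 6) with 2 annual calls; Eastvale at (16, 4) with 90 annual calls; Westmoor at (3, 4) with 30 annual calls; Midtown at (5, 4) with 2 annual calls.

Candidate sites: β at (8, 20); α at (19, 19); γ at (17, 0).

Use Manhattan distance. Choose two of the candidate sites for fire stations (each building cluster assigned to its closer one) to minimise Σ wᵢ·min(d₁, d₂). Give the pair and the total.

{β, γ}, total 1406

Evaluate every pair (each demand assigned to the nearer of the two):
  {β, γ}: total = 1406
  {α, γ}: total = 1608
  {β, α}: total = 2672
Best pair: {β, γ} with total 1406.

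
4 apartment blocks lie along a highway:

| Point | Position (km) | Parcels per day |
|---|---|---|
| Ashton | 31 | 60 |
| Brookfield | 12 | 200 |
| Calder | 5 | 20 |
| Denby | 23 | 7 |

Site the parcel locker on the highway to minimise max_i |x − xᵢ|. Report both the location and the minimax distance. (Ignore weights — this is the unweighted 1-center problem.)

The 1-center on a line is the midpoint of the two extreme points: leftmost at 5, rightmost at 31.
Optimal location = (5 + 31)/2 = 18; maximum distance = (31 − 5)/2 = 13.

location 18, max distance 13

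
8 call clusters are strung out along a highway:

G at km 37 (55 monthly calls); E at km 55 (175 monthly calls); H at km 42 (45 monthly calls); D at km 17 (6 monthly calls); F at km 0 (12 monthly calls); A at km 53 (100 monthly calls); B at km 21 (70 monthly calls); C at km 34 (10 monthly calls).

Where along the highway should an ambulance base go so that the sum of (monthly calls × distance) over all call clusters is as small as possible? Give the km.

x = 53

For a sum of weighted absolute distances on a line, the optimum is the weighted median (not the mean). Total weight W = 473; half-weight = 236.5.
Sort by position and accumulate weight:
  km 0 (F, w=12) → cum 12
  km 17 (D, w=6) → cum 18
  km 21 (B, w=70) → cum 88
  km 34 (C, w=10) → cum 98
  km 37 (G, w=55) → cum 153
  km 42 (H, w=45) → cum 198
  km 53 (A, w=100) → cum 298  ≥ 236.5 → median here
  km 55 (E, w=175) → cum 473
Optimal location: km 53.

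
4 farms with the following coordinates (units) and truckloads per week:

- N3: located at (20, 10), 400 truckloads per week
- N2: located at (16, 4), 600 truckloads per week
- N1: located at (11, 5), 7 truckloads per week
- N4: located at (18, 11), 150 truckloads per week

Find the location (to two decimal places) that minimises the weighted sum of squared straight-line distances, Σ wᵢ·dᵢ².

The minimiser of Σwᵢ‖p−pᵢ‖² is the weighted centroid p* = (Σwᵢpᵢ)/(Σwᵢ).
Σwᵢ = 1157.
Σwᵢxᵢ = 400·20 + 600·16 + 7·11 + 150·18 = 20377.
Σwᵢyᵢ = 400·10 + 600·4 + 7·5 + 150·11 = 8085.
x* = 20377/1157 = 17.61, y* = 8085/1157 = 6.99.

(17.61, 6.99)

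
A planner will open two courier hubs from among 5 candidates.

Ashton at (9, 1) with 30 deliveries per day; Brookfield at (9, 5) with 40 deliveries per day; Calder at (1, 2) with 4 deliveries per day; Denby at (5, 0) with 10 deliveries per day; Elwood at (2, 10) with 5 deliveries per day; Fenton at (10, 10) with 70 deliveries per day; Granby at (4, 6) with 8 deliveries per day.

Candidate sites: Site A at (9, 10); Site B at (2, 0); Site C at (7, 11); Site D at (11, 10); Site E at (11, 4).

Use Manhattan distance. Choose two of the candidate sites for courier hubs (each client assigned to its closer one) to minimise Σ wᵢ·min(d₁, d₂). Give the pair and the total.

Evaluate every pair (each demand assigned to the nearer of the two):
  {Site A, Site E}: total = 595
  {Site D, Site E}: total = 605
  {Site A, Site B}: total = 651
  {Site B, Site D}: total = 741
  {Site C, Site E}: total = 792
  {Site A, Site C}: total = 824
  {Site A, Site D}: total = 851
  {Site B, Site E}: total = 916
  {Site C, Site D}: total = 964
  {Site B, Site C}: total = 976
Best pair: {Site A, Site E} with total 595.

{Site A, Site E}, total 595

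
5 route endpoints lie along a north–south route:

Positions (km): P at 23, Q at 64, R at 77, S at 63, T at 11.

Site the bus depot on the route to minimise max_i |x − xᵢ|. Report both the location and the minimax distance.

location 44, max distance 33

The 1-center on a line is the midpoint of the two extreme points: leftmost at 11, rightmost at 77.
Optimal location = (11 + 77)/2 = 44; maximum distance = (77 − 11)/2 = 33.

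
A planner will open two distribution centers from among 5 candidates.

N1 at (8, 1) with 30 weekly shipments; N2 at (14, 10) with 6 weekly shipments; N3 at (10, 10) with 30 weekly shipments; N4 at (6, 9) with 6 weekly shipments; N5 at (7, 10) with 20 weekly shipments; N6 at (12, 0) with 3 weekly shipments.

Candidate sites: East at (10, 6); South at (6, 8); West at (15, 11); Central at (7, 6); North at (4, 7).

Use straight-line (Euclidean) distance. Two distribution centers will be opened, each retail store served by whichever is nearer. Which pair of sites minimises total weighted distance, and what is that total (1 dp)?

{East, South}, total 385.2

Evaluate every pair (each demand assigned to the nearer of the two):
  {East, South}: total = 385.2
  {South, Central}: total = 409.7
  {East, Central}: total = 424.9
  {West, Central}: total = 433.9
  {East, North}: total = 436.3
  {East, West}: total = 439.0
  {South, West}: total = 441.8
  {Central, North}: total = 471.7
  {South, North}: total = 480.7
  {West, North}: total = 511.5
Best pair: {East, South} with total 385.2.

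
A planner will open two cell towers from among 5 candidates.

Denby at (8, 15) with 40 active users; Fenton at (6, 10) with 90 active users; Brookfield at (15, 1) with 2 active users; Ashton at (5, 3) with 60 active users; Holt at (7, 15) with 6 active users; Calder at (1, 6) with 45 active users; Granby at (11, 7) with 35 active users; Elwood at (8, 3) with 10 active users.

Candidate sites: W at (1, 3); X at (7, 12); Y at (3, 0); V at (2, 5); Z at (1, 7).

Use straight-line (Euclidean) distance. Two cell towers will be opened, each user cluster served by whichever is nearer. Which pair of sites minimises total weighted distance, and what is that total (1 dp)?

{X, V}, total 940.3

Evaluate every pair (each demand assigned to the nearer of the two):
  {X, V}: total = 940.3
  {W, X}: total = 1042.0
  {X, Z}: total = 1062.1
  {X, Y}: total = 1153.2
  {V, Z}: total = 1684.5
  {Y, Z}: total = 1703.7
  {W, Z}: total = 1743.3
  {Y, V}: total = 1794.9
  {W, V}: total = 1802.9
  {W, Y}: total = 2216.2
Best pair: {X, V} with total 940.3.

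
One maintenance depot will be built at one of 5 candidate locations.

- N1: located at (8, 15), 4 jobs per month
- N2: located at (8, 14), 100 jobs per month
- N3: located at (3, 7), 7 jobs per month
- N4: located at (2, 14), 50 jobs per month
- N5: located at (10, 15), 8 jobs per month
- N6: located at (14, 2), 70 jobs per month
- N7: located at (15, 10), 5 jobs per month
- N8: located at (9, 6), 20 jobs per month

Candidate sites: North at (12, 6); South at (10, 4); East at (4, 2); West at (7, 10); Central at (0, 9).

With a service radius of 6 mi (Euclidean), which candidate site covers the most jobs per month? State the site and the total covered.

Coverage radius r = 6 mi; a point is covered iff (Δx)²+(Δy)² ≤ 6² = 36.
  North (12, 6): covers {N6, N7, N8} → 95
  South (10, 4): covers {N6, N8} → 90
  East (4, 2): covers {N3} → 7
  West (7, 10): covers {N1, N2, N3, N5, N8} → 139
  Central (0, 9): covers {N3, N4} → 57
Maximum coverage at West: 139 jobs per month.

West, covering 139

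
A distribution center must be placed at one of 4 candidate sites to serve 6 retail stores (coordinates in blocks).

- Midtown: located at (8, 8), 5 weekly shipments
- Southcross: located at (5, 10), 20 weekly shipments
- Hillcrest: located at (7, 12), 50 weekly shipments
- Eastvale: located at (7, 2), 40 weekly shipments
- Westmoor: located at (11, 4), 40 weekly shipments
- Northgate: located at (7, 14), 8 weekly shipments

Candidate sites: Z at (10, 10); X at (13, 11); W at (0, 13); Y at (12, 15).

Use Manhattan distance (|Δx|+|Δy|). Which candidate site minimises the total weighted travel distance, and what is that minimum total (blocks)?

Total weighted distance at each candidate:
  Z (10, 10): total = 1146
  X (13, 11): total = 1602
  W (0, 13): total = 2209
  Y (12, 15): total = 1943
Minimum is at Z with total 1146 blocks.

Z, total 1146 blocks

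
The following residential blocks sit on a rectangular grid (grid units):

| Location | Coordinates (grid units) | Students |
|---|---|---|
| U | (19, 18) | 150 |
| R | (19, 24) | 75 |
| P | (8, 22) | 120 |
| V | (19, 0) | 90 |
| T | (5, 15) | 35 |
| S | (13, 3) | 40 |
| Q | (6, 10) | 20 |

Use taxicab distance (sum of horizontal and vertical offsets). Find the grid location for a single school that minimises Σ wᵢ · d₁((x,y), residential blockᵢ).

(19, 18)

Manhattan distance separates: Σwᵢ(|x−xᵢ|+|y−yᵢ|) = Σwᵢ|x−xᵢ| + Σwᵢ|y−yᵢ|, so x and y are optimised independently as 1-D weighted medians.
Total weight W = 530; half = 265.
x-coordinate, sorted with cumulative weight:
  x=5 (T, w=35) cum 35
  x=6 (Q, w=20) cum 55
  x=8 (P, w=120) cum 175
  x=13 (S, w=40) cum 215
  x=19 (U, w=150) cum 365  ← median
  x=19 (R, w=75) cum 440
  x=19 (V, w=90) cum 530
⇒ x* = 19
y-coordinate, sorted with cumulative weight:
  y=0 (V, w=90) cum 90
  y=3 (S, w=40) cum 130
  y=10 (Q, w=20) cum 150
  y=15 (T, w=35) cum 185
  y=18 (U, w=150) cum 335  ← median
  y=22 (P, w=120) cum 455
  y=24 (R, w=75) cum 530
⇒ y* = 18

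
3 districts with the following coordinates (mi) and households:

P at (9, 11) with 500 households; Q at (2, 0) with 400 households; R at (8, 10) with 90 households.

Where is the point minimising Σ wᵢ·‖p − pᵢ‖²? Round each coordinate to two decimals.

The minimiser of Σwᵢ‖p−pᵢ‖² is the weighted centroid p* = (Σwᵢpᵢ)/(Σwᵢ).
Σwᵢ = 990.
Σwᵢxᵢ = 500·9 + 400·2 + 90·8 = 6020.
Σwᵢyᵢ = 500·11 + 400·0 + 90·10 = 6400.
x* = 6020/990 = 6.08, y* = 6400/990 = 6.46.

(6.08, 6.46)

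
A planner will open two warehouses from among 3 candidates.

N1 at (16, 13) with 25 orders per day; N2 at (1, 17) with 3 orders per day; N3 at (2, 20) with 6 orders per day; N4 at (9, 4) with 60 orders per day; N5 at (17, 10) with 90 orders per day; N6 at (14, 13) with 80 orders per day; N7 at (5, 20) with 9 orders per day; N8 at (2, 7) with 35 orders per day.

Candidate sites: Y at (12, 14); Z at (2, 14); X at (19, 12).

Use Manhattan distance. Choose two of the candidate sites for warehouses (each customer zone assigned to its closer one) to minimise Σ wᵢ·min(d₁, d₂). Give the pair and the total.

{Y, Z}, total 2329

Evaluate every pair (each demand assigned to the nearer of the two):
  {Y, Z}: total = 2329
  {Y, X}: total = 2330
  {Z, X}: total = 2334
Best pair: {Y, Z} with total 2329.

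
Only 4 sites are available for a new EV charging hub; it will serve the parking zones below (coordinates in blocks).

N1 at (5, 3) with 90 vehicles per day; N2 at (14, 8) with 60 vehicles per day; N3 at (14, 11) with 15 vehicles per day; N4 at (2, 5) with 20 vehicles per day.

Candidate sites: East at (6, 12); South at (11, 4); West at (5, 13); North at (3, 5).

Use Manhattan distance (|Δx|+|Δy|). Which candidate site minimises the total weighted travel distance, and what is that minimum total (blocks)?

South, total 1400 blocks

Total weighted distance at each candidate:
  East (6, 12): total = 1975
  South (11, 4): total = 1400
  West (5, 13): total = 2125
  North (3, 5): total = 1475
Minimum is at South with total 1400 blocks.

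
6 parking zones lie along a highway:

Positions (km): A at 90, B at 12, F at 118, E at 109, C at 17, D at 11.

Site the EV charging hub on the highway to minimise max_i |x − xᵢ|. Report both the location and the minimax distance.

location 64.5, max distance 53.5

The 1-center on a line is the midpoint of the two extreme points: leftmost at 11, rightmost at 118.
Optimal location = (11 + 118)/2 = 64.5; maximum distance = (118 − 11)/2 = 53.5.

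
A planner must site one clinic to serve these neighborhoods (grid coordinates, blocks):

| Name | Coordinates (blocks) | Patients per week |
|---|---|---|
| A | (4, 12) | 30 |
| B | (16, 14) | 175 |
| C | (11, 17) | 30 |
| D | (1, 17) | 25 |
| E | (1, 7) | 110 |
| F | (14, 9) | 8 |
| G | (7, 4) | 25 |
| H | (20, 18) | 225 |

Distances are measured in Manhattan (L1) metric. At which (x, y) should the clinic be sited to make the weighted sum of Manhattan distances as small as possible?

Manhattan distance separates: Σwᵢ(|x−xᵢ|+|y−yᵢ|) = Σwᵢ|x−xᵢ| + Σwᵢ|y−yᵢ|, so x and y are optimised independently as 1-D weighted medians.
Total weight W = 628; half = 314.
x-coordinate, sorted with cumulative weight:
  x=1 (D, w=25) cum 25
  x=1 (E, w=110) cum 135
  x=4 (A, w=30) cum 165
  x=7 (G, w=25) cum 190
  x=11 (C, w=30) cum 220
  x=14 (F, w=8) cum 228
  x=16 (B, w=175) cum 403  ← median
  x=20 (H, w=225) cum 628
⇒ x* = 16
y-coordinate, sorted with cumulative weight:
  y=4 (G, w=25) cum 25
  y=7 (E, w=110) cum 135
  y=9 (F, w=8) cum 143
  y=12 (A, w=30) cum 173
  y=14 (B, w=175) cum 348  ← median
  y=17 (C, w=30) cum 378
  y=17 (D, w=25) cum 403
  y=18 (H, w=225) cum 628
⇒ y* = 14

(16, 14)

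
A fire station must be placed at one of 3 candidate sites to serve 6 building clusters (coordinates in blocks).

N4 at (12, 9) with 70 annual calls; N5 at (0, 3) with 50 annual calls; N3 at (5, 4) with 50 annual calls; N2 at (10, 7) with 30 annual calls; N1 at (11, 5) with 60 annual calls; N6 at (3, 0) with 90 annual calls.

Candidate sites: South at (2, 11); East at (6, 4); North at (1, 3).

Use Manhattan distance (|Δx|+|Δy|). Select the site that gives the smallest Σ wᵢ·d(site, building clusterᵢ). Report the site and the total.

Total weighted distance at each candidate:
  South (2, 11): total = 4180
  East (6, 4): total = 2370
  North (1, 3): total = 3050
Minimum is at East with total 2370 blocks.

East, total 2370 blocks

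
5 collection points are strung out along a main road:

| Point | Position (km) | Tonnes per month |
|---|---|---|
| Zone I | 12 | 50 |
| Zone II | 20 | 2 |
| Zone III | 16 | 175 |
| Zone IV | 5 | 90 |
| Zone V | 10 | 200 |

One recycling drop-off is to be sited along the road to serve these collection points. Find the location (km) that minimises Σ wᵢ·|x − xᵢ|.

For a sum of weighted absolute distances on a line, the optimum is the weighted median (not the mean). Total weight W = 517; half-weight = 258.5.
Sort by position and accumulate weight:
  km 5 (Zone IV, w=90) → cum 90
  km 10 (Zone V, w=200) → cum 290  ≥ 258.5 → median here
  km 12 (Zone I, w=50) → cum 340
  km 16 (Zone III, w=175) → cum 515
  km 20 (Zone II, w=2) → cum 517
Optimal location: km 10.

x = 10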